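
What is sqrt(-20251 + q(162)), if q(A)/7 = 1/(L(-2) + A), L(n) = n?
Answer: 3*I*sqrt(3600170)/40 ≈ 142.31*I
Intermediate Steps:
q(A) = 7/(-2 + A)
sqrt(-20251 + q(162)) = sqrt(-20251 + 7/(-2 + 162)) = sqrt(-20251 + 7/160) = sqrt(-3240153/160) = 3*I*sqrt(3600170)/40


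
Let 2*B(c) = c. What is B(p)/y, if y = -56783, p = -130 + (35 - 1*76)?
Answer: 171/113566 ≈ 0.0015057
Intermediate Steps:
p = -171 (p = -130 + (35 - 76) = -130 - 41 = -171)
B(c) = c/2
B(p)/y = ((1/2)*(-171))/(-56783) = -171/2*(-1/56783) = 171/113566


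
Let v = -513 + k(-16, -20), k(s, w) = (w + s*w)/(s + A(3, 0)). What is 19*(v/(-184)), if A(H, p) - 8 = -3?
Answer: 112917/2024 ≈ 55.789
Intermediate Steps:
A(H, p) = 5 (A(H, p) = 8 - 3 = 5)
k(s, w) = (w + s*w)/(5 + s) (k(s, w) = (w + s*w)/(s + 5) = (w + s*w)/(5 + s))
v = -5943/11 (v = -513 - 20*(1 - 16)/(5 - 16) = -513 - 20*(-15)/(-11) = -513 - 20*(-1/11)*(-15) = -513 - 300/11 = -5943/11 ≈ -540.27)
19*(v/(-184)) = 19*(-5943/11/(-184)) = 19*(-5943/11*(-1/184)) = 19*(5943/2024) = 112917/2024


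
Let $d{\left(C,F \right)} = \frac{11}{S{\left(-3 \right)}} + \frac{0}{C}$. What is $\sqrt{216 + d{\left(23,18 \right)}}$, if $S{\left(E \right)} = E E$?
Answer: $\frac{\sqrt{1955}}{3} \approx 14.738$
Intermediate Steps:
$S{\left(E \right)} = E^{2}$
$d{\left(C,F \right)} = \frac{11}{9}$ ($d{\left(C,F \right)} = \frac{11}{\left(-3\right)^{2}} + \frac{0}{C} = \frac{11}{9} + 0 = \frac{11}{9}$)
$\sqrt{216 + d{\left(23,18 \right)}} = \sqrt{216 + \frac{11}{9}} = \sqrt{\frac{1955}{9}} = \frac{\sqrt{1955}}{3}$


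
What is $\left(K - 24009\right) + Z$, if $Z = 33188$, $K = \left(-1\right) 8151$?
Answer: $1028$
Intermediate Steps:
$K = -8151$
$\left(K - 24009\right) + Z = \left(-8151 - 24009\right) + 33188 = -32160 + 33188 = 1028$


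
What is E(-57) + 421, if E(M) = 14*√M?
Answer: 421 + 14*I*√57 ≈ 421.0 + 105.7*I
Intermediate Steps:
E(-57) + 421 = 14*√(-57) + 421 = 14*(I*√57) + 421 = 14*I*√57 + 421 = 421 + 14*I*√57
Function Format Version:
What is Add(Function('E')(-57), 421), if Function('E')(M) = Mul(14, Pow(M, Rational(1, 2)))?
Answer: Add(421, Mul(14, I, Pow(57, Rational(1, 2)))) ≈ Add(421.00, Mul(105.70, I))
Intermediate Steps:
Add(Function('E')(-57), 421) = Add(Mul(14, Pow(-57, Rational(1, 2))), 421) = Add(Mul(14, Mul(I, Pow(57, Rational(1, 2)))), 421) = Add(Mul(14, I, Pow(57, Rational(1, 2))), 421) = Add(421, Mul(14, I, Pow(57, Rational(1, 2))))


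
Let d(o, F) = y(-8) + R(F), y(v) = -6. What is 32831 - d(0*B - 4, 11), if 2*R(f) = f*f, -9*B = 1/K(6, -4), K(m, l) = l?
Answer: 65553/2 ≈ 32777.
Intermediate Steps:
B = 1/36 (B = -1/9/(-4) = -1/9*(-1/4) = 1/36 ≈ 0.027778)
R(f) = f**2/2 (R(f) = (f*f)/2 = f**2/2)
d(o, F) = -6 + F**2/2
32831 - d(0*B - 4, 11) = 32831 - (-6 + (1/2)*11**2) = 32831 - (-6 + (1/2)*121) = 32831 - (-6 + 121/2) = 32831 - 1*109/2 = 32831 - 109/2 = 65553/2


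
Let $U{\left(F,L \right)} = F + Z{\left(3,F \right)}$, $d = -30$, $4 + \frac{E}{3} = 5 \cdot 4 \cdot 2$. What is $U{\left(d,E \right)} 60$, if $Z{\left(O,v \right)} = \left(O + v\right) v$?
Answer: $46800$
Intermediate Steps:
$Z{\left(O,v \right)} = v \left(O + v\right)$
$E = 108$ ($E = -12 + 3 \cdot 5 \cdot 4 \cdot 2 = -12 + 3 \cdot 20 \cdot 2 = -12 + 3 \cdot 40 = -12 + 120 = 108$)
$U{\left(F,L \right)} = F + F \left(3 + F\right)$
$U{\left(d,E \right)} 60 = - 30 \left(4 - 30\right) 60 = \left(-30\right) \left(-26\right) 60 = 780 \cdot 60 = 46800$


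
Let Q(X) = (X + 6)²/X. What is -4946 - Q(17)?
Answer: -84611/17 ≈ -4977.1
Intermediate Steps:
Q(X) = (6 + X)²/X
-4946 - Q(17) = -4946 - (6 + 17)²/17 = -4946 - 23²/17 = -4946 - 529/17 = -84611/17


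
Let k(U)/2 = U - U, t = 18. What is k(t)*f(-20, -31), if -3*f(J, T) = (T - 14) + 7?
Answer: 0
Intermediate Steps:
f(J, T) = 7/3 - T/3 (f(J, T) = -((T - 14) + 7)/3 = -((-14 + T) + 7)/3 = -(-7 + T)/3 = 7/3 - T/3)
k(U) = 0 (k(U) = 2*(U - U) = 2*0 = 0)
k(t)*f(-20, -31) = 0*(7/3 - ⅓*(-31)) = 0*(7/3 + 31/3) = 0*(38/3) = 0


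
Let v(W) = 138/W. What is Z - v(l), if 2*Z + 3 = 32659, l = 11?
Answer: 179470/11 ≈ 16315.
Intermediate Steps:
Z = 16328 (Z = -3/2 + (1/2)*32659 = -3/2 + 32659/2 = 16328)
Z - v(l) = 16328 - 138/11 = 179470/11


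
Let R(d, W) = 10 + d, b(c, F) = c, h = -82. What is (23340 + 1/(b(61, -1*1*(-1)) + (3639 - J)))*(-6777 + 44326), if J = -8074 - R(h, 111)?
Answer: 10255558646869/11702 ≈ 8.7639e+8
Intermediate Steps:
J = -8002 (J = -8074 - (10 - 82) = -8074 - 1*(-72) = -8074 + 72 = -8002)
(23340 + 1/(b(61, -1*1*(-1)) + (3639 - J)))*(-6777 + 44326) = (23340 + 1/(61 + (3639 - 1*(-8002))))*(-6777 + 44326) = (23340 + 1/(61 + (3639 + 8002)))*37549 = (23340 + 1/(61 + 11641))*37549 = (23340 + 1/11702)*37549 = (273124681/11702)*37549 = 10255558646869/11702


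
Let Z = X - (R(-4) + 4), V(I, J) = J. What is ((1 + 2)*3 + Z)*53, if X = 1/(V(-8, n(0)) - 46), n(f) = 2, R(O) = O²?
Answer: -25705/44 ≈ -584.20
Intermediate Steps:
X = -1/44 (X = 1/(2 - 46) = 1/(-44) = -1/44 ≈ -0.022727)
Z = -881/44 (Z = -1/44 - ((-4)² + 4) = -1/44 - (16 + 4) = -1/44 - 1*20 = -1/44 - 20 = -881/44 ≈ -20.023)
((1 + 2)*3 + Z)*53 = ((1 + 2)*3 - 881/44)*53 = (3*3 - 881/44)*53 = (9 - 881/44)*53 = -485/44*53 = -25705/44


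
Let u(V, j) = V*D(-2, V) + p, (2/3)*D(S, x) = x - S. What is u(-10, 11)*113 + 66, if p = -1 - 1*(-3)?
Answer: 13852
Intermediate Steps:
D(S, x) = -3*S/2 + 3*x/2 (D(S, x) = 3*(x - S)/2 = -3*S/2 + 3*x/2)
p = 2 (p = -1 + 3 = 2)
u(V, j) = 2 + V*(3 + 3*V/2) (u(V, j) = V*(-3/2*(-2) + 3*V/2) + 2 = V*(3 + 3*V/2) + 2 = 2 + V*(3 + 3*V/2))
u(-10, 11)*113 + 66 = (2 + (3/2)*(-10)*(2 - 10))*113 + 66 = (2 + (3/2)*(-10)*(-8))*113 + 66 = (2 + 120)*113 + 66 = 122*113 + 66 = 13786 + 66 = 13852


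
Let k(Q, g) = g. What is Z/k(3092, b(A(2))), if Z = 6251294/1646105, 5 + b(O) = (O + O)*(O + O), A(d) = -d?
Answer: 6251294/18107155 ≈ 0.34524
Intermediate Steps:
b(O) = -5 + 4*O² (b(O) = -5 + (O + O)*(O + O) = -5 + (2*O)*(2*O) = -5 + 4*O²)
Z = 6251294/1646105 (Z = 6251294*(1/1646105) = 6251294/1646105 ≈ 3.7976)
Z/k(3092, b(A(2))) = 6251294/(1646105*(-5 + 4*(-1*2)²)) = 6251294/(1646105*(-5 + 4*(-2)²)) = 6251294/(1646105*(-5 + 4*4)) = 6251294/(1646105*(-5 + 16)) = (6251294/1646105)/11 = (6251294/1646105)*(1/11) = 6251294/18107155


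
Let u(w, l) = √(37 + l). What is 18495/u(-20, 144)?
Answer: 18495*√181/181 ≈ 1374.7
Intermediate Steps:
18495/u(-20, 144) = 18495/(√(37 + 144)) = 18495/(√181) = 18495*(√181/181) = 18495*√181/181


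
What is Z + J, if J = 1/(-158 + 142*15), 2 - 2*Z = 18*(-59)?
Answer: 1049105/1972 ≈ 532.00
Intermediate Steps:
Z = 532 (Z = 1 - 9*(-59) = 1 - ½*(-1062) = 1 + 531 = 532)
J = 1/1972 (J = 1/(-158 + 2130) = 1/1972 ≈ 0.00050710)
Z + J = 532 + 1/1972 = 1049105/1972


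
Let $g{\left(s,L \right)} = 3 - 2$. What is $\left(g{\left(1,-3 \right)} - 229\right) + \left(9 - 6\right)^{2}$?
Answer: $-219$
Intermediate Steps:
$g{\left(s,L \right)} = 1$ ($g{\left(s,L \right)} = 3 - 2 = 1$)
$\left(g{\left(1,-3 \right)} - 229\right) + \left(9 - 6\right)^{2} = \left(1 - 229\right) + \left(9 - 6\right)^{2} = -228 + 3^{2} = -228 + 9 = -219$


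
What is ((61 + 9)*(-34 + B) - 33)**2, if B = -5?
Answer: 7634169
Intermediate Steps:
((61 + 9)*(-34 + B) - 33)**2 = ((61 + 9)*(-34 - 5) - 33)**2 = (70*(-39) - 33)**2 = (-2730 - 33)**2 = (-2763)**2 = 7634169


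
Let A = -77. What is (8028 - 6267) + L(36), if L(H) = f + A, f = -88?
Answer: 1596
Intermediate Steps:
L(H) = -165 (L(H) = -88 - 77 = -165)
(8028 - 6267) + L(36) = (8028 - 6267) - 165 = 1761 - 165 = 1596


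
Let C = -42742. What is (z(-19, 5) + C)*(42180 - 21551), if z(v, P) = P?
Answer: -881621573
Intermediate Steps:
(z(-19, 5) + C)*(42180 - 21551) = (5 - 42742)*(42180 - 21551) = -42737*20629 = -881621573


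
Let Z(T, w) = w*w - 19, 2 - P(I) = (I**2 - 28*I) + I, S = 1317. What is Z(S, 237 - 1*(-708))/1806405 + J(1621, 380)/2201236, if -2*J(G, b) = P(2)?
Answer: 982834994443/1988161858290 ≈ 0.49434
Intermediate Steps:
P(I) = 2 - I**2 + 27*I (P(I) = 2 - ((I**2 - 28*I) + I) = 2 - (I**2 - 27*I) = 2 + (-I**2 + 27*I) = 2 - I**2 + 27*I)
Z(T, w) = -19 + w**2 (Z(T, w) = w**2 - 19 = -19 + w**2)
J(G, b) = -26 (J(G, b) = -(2 - 1*2**2 + 27*2)/2 = -(2 - 1*4 + 54)/2 = -(2 - 4 + 54)/2 = -1/2*52 = -26)
Z(S, 237 - 1*(-708))/1806405 + J(1621, 380)/2201236 = (-19 + (237 - 1*(-708))**2)/1806405 - 26/2201236 = (-19 + (237 + 708)**2)*(1/1806405) - 26*1/2201236 = (-19 + 945**2)*(1/1806405) - 13/1100618 = (-19 + 893025)*(1/1806405) - 13/1100618 = 893006*(1/1806405) - 13/1100618 = 893006/1806405 - 13/1100618 = 982834994443/1988161858290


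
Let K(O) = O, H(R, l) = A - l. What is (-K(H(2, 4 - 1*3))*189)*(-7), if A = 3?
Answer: 2646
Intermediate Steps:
H(R, l) = 3 - l
(-K(H(2, 4 - 1*3))*189)*(-7) = (-(3 - (4 - 1*3))*189)*(-7) = (-(3 - (4 - 3))*189)*(-7) = (-(3 - 1*1)*189)*(-7) = (-(3 - 1)*189)*(-7) = (-1*2*189)*(-7) = -2*189*(-7) = -378*(-7) = 2646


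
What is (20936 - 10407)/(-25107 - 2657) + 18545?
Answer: 514872851/27764 ≈ 18545.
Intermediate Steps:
(20936 - 10407)/(-25107 - 2657) + 18545 = 10529/(-27764) + 18545 = 10529*(-1/27764) + 18545 = -10529/27764 + 18545 = 514872851/27764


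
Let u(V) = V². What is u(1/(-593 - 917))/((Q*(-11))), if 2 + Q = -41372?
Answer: 1/1037705431400 ≈ 9.6366e-13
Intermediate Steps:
Q = -41374 (Q = -2 - 41372 = -41374)
u(1/(-593 - 917))/((Q*(-11))) = (1/(-593 - 917))²/((-41374*(-11))) = (1/(-1510))²/455114 = (-1/1510)²*(1/455114) = (1/2280100)*(1/455114) = 1/1037705431400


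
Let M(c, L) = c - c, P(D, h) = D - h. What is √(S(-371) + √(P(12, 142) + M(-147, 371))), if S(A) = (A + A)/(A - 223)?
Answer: √(12243 + 9801*I*√130)/99 ≈ 2.5218 + 2.2606*I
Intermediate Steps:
M(c, L) = 0
S(A) = 2*A/(-223 + A) (S(A) = (2*A)/(-223 + A) = 2*A/(-223 + A))
√(S(-371) + √(P(12, 142) + M(-147, 371))) = √(2*(-371)/(-223 - 371) + √((12 - 1*142) + 0)) = √(2*(-371)/(-594) + √((12 - 142) + 0)) = √(2*(-371)*(-1/594) + √(-130 + 0)) = √(371/297 + √(-130)) = √(371/297 + I*√130)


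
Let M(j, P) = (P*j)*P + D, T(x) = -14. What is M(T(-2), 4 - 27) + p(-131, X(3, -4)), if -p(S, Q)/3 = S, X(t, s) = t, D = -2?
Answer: -7015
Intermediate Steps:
p(S, Q) = -3*S
M(j, P) = -2 + j*P² (M(j, P) = (P*j)*P - 2 = j*P² - 2 = -2 + j*P²)
M(T(-2), 4 - 27) + p(-131, X(3, -4)) = (-2 - 14*(4 - 27)²) - 3*(-131) = (-2 - 14*(-23)²) + 393 = (-2 - 14*529) + 393 = (-2 - 7406) + 393 = -7408 + 393 = -7015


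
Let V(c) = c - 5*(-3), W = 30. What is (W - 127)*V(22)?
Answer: -3589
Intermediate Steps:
V(c) = 15 + c (V(c) = c + 15 = 15 + c)
(W - 127)*V(22) = (30 - 127)*(15 + 22) = -97*37 = -3589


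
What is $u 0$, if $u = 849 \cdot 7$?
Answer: $0$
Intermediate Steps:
$u = 5943$
$u 0 = 5943 \cdot 0 = 0$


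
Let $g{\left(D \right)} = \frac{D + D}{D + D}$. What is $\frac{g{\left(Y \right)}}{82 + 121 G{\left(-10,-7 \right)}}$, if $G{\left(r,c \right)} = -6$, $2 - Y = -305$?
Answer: $- \frac{1}{644} \approx -0.0015528$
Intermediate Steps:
$Y = 307$ ($Y = 2 - -305 = 2 + 305 = 307$)
$g{\left(D \right)} = 1$ ($g{\left(D \right)} = \frac{2 D}{2 D} = 2 D \frac{1}{2 D} = 1$)
$\frac{g{\left(Y \right)}}{82 + 121 G{\left(-10,-7 \right)}} = 1 \frac{1}{82 + 121 \left(-6\right)} = 1 \frac{1}{82 - 726} = 1 \frac{1}{-644} = 1 \left(- \frac{1}{644}\right) = - \frac{1}{644}$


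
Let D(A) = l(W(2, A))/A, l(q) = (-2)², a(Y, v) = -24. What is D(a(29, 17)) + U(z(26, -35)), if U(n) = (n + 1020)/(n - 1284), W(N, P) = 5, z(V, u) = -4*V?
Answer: -1721/2082 ≈ -0.82661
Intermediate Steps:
l(q) = 4
D(A) = 4/A
U(n) = (1020 + n)/(-1284 + n)
D(a(29, 17)) + U(z(26, -35)) = 4/(-24) + (1020 - 4*26)/(-1284 - 4*26) = 4*(-1/24) + (1020 - 104)/(-1284 - 104) = -⅙ + 916/(-1388) = -⅙ - 1/1388*916 = -⅙ - 229/347 = -1721/2082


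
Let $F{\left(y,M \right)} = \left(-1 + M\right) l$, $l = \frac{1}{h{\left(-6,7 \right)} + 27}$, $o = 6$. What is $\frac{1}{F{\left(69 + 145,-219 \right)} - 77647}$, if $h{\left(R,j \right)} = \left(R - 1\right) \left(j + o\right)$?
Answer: $- \frac{16}{1242297} \approx -1.2879 \cdot 10^{-5}$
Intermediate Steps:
$h{\left(R,j \right)} = \left(-1 + R\right) \left(6 + j\right)$ ($h{\left(R,j \right)} = \left(R - 1\right) \left(j + 6\right) = \left(-1 + R\right) \left(6 + j\right)$)
$l = - \frac{1}{64}$ ($l = \frac{1}{\left(-6 - 7 + 6 \left(-6\right) - 42\right) + 27} = \frac{1}{\left(-6 - 7 - 36 - 42\right) + 27} = \frac{1}{-91 + 27} = \frac{1}{-64} = - \frac{1}{64} \approx -0.015625$)
$F{\left(y,M \right)} = \frac{1}{64} - \frac{M}{64}$ ($F{\left(y,M \right)} = \left(-1 + M\right) \left(- \frac{1}{64}\right) = \frac{1}{64} - \frac{M}{64}$)
$\frac{1}{F{\left(69 + 145,-219 \right)} - 77647} = \frac{1}{\left(\frac{1}{64} - - \frac{219}{64}\right) - 77647} = \frac{1}{\left(\frac{1}{64} + \frac{219}{64}\right) - 77647} = \frac{1}{\frac{55}{16} - 77647} = \frac{1}{- \frac{1242297}{16}} = - \frac{16}{1242297}$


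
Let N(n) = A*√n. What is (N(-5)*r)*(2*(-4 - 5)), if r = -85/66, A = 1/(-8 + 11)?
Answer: 85*I*√5/11 ≈ 17.279*I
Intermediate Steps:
A = ⅓ (A = 1/3 = ⅓ ≈ 0.33333)
r = -85/66 (r = -85*1/66 = -85/66 ≈ -1.2879)
N(n) = √n/3
(N(-5)*r)*(2*(-4 - 5)) = ((√(-5)/3)*(-85/66))*(2*(-4 - 5)) = (((I*√5)/3)*(-85/66))*(2*(-9)) = ((I*√5/3)*(-85/66))*(-18) = -85*I*√5/198*(-18) = 85*I*√5/11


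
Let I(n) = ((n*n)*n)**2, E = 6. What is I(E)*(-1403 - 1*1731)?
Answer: -146219904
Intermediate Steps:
I(n) = n**6 (I(n) = (n**2*n)**2 = (n**3)**2 = n**6)
I(E)*(-1403 - 1*1731) = 6**6*(-1403 - 1*1731) = 46656*(-1403 - 1731) = 46656*(-3134) = -146219904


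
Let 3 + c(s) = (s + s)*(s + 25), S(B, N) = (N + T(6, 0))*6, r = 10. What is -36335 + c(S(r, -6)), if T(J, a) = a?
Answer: -35546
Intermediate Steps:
S(B, N) = 6*N (S(B, N) = (N + 0)*6 = N*6 = 6*N)
c(s) = -3 + 2*s*(25 + s) (c(s) = -3 + (s + s)*(s + 25) = -3 + (2*s)*(25 + s) = -3 + 2*s*(25 + s))
-36335 + c(S(r, -6)) = -36335 + (-3 + 2*(6*(-6))**2 + 50*(6*(-6))) = -36335 + (-3 + 2*(-36)**2 + 50*(-36)) = -36335 + (-3 + 2*1296 - 1800) = -36335 + (-3 + 2592 - 1800) = -36335 + 789 = -35546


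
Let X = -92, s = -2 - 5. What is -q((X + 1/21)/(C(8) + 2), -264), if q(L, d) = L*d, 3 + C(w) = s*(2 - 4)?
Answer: -169928/91 ≈ -1867.3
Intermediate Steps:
s = -7
C(w) = 11 (C(w) = -3 - 7*(2 - 4) = -3 - 7*(-2) = -3 + 14 = 11)
-q((X + 1/21)/(C(8) + 2), -264) = -(-92 + 1/21)/(11 + 2)*(-264) = -(-92 + 1/21)/13*(-264) = -(-1931/21*1/13)*(-264) = -(-1931)*(-264)/273 = -1*169928/91 = -169928/91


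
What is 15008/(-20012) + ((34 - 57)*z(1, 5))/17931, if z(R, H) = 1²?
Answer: -67392181/89708793 ≈ -0.75123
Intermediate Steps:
z(R, H) = 1
15008/(-20012) + ((34 - 57)*z(1, 5))/17931 = 15008/(-20012) + ((34 - 57)*1)/17931 = 15008*(-1/20012) - 23*1*(1/17931) = -3752/5003 - 23*1/17931 = -3752/5003 - 23/17931 = -67392181/89708793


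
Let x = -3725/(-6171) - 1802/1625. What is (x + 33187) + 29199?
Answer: 625593942733/10027875 ≈ 62386.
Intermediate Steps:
x = -5067017/10027875 (x = -3725*(-1/6171) - 1802*1/1625 = 3725/6171 - 1802/1625 = -5067017/10027875 ≈ -0.50529)
(x + 33187) + 29199 = (-5067017/10027875 + 33187) + 29199 = 332790020608/10027875 + 29199 = 625593942733/10027875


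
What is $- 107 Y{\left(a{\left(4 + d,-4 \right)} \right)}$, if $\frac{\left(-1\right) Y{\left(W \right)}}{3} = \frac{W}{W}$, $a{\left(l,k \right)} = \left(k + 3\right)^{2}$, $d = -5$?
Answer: $321$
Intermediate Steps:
$a{\left(l,k \right)} = \left(3 + k\right)^{2}$
$Y{\left(W \right)} = -3$ ($Y{\left(W \right)} = - 3 \frac{W}{W} = \left(-3\right) 1 = -3$)
$- 107 Y{\left(a{\left(4 + d,-4 \right)} \right)} = \left(-107\right) \left(-3\right) = 321$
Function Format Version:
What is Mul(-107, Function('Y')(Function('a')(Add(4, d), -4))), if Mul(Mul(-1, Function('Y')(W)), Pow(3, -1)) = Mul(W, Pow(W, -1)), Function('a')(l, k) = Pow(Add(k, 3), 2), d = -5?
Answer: 321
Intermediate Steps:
Function('a')(l, k) = Pow(Add(3, k), 2)
Function('Y')(W) = -3 (Function('Y')(W) = Mul(-3, Mul(W, Pow(W, -1))) = Mul(-3, 1) = -3)
Mul(-107, Function('Y')(Function('a')(Add(4, d), -4))) = Mul(-107, -3) = 321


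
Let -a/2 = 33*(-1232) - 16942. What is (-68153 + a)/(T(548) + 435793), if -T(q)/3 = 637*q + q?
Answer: -47043/613079 ≈ -0.076732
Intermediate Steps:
a = 115196 (a = -2*(33*(-1232) - 16942) = -2*(-40656 - 16942) = -2*(-57598) = 115196)
T(q) = -1914*q (T(q) = -3*(637*q + q) = -1914*q)
(-68153 + a)/(T(548) + 435793) = (-68153 + 115196)/(-1914*548 + 435793) = 47043/(-1048872 + 435793) = 47043/(-613079) = 47043*(-1/613079) = -47043/613079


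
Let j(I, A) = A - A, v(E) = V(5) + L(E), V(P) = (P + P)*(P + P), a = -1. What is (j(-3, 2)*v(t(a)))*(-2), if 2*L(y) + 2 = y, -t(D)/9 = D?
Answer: 0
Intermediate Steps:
t(D) = -9*D
L(y) = -1 + y/2
V(P) = 4*P² (V(P) = (2*P)*(2*P) = 4*P²)
v(E) = 99 + E/2 (v(E) = 4*5² + (-1 + E/2) = 4*25 + (-1 + E/2) = 100 + (-1 + E/2) = 99 + E/2)
j(I, A) = 0
(j(-3, 2)*v(t(a)))*(-2) = (0*(99 + (-9*(-1))/2))*(-2) = (0*(99 + (½)*9))*(-2) = (0*(99 + 9/2))*(-2) = (0*(207/2))*(-2) = 0*(-2) = 0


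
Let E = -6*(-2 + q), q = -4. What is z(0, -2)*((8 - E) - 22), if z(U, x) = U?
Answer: 0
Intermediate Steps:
E = 36 (E = -6*(-2 - 4) = -6*(-6) = 36)
z(0, -2)*((8 - E) - 22) = 0*((8 - 1*36) - 22) = 0*((8 - 36) - 22) = 0*(-28 - 22) = 0*(-50) = 0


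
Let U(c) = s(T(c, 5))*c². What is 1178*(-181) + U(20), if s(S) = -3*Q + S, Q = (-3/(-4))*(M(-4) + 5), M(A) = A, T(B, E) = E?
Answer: -212118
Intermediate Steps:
Q = ¾ (Q = (-3/(-4))*(-4 + 5) = -3*(-¼)*1 = (¾)*1 = ¾ ≈ 0.75000)
s(S) = -9/4 + S (s(S) = -3*¾ + S = -9/4 + S)
U(c) = 11*c²/4 (U(c) = (-9/4 + 5)*c² = 11*c²/4)
1178*(-181) + U(20) = 1178*(-181) + (11/4)*20² = -213218 + (11/4)*400 = -213218 + 1100 = -212118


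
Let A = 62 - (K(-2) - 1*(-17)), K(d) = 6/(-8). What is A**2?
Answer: 33489/16 ≈ 2093.1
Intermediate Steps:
K(d) = -3/4 (K(d) = 6*(-1/8) = -3/4)
A = 183/4 (A = 62 - (-3/4 - 1*(-17)) = 62 - (-3/4 + 17) = 62 - 1*65/4 = 62 - 65/4 = 183/4 ≈ 45.750)
A**2 = (183/4)**2 = 33489/16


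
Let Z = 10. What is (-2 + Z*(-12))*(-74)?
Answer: 9028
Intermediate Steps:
(-2 + Z*(-12))*(-74) = (-2 + 10*(-12))*(-74) = (-2 - 120)*(-74) = -122*(-74) = 9028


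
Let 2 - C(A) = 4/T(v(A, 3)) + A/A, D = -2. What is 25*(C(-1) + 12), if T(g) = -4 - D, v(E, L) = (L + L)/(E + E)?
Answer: 375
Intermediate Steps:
v(E, L) = L/E (v(E, L) = (2*L)/((2*E)) = (2*L)*(1/(2*E)) = L/E)
T(g) = -2 (T(g) = -4 - 1*(-2) = -4 + 2 = -2)
C(A) = 3 (C(A) = 2 - (4/(-2) + A/A) = 2 - (4*(-1/2) + 1) = 2 - (-2 + 1) = 2 - 1*(-1) = 2 + 1 = 3)
25*(C(-1) + 12) = 25*(3 + 12) = 25*15 = 375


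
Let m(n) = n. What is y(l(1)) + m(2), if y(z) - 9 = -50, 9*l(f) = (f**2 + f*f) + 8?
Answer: -39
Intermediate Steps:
l(f) = 8/9 + 2*f**2/9 (l(f) = ((f**2 + f*f) + 8)/9 = ((f**2 + f**2) + 8)/9 = (2*f**2 + 8)/9 = (8 + 2*f**2)/9 = 8/9 + 2*f**2/9)
y(z) = -41 (y(z) = 9 - 50 = -41)
y(l(1)) + m(2) = -41 + 2 = -39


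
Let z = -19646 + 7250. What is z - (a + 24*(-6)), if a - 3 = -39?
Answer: -12216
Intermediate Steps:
a = -36 (a = 3 - 39 = -36)
z = -12396
z - (a + 24*(-6)) = -12396 - (-36 + 24*(-6)) = -12396 - (-36 - 144) = -12396 - 1*(-180) = -12396 + 180 = -12216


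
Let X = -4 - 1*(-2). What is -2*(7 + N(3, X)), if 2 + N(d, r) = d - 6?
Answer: -4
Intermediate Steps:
X = -2 (X = -4 + 2 = -2)
N(d, r) = -8 + d (N(d, r) = -2 + (d - 6) = -2 + (-6 + d) = -8 + d)
-2*(7 + N(3, X)) = -2*(7 + (-8 + 3)) = -2*(7 - 5) = -2*2 = -1*4 = -4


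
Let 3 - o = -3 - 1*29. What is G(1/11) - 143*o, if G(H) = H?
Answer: -55054/11 ≈ -5004.9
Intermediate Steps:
o = 35 (o = 3 - (-3 - 1*29) = 3 - (-3 - 29) = 3 - 1*(-32) = 3 + 32 = 35)
G(1/11) - 143*o = 1/11 - 143*35 = 1/11 - 5005 = -55054/11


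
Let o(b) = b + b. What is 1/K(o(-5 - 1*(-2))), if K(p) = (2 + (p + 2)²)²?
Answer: 1/324 ≈ 0.0030864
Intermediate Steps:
o(b) = 2*b
K(p) = (2 + (2 + p)²)²
1/K(o(-5 - 1*(-2))) = 1/((2 + (2 + 2*(-5 - 1*(-2)))²)²) = 1/((2 + (2 + 2*(-5 + 2))²)²) = 1/((2 + (2 + 2*(-3))²)²) = 1/((2 + (2 - 6)²)²) = 1/((2 + (-4)²)²) = 1/((2 + 16)²) = 1/(18²) = 1/324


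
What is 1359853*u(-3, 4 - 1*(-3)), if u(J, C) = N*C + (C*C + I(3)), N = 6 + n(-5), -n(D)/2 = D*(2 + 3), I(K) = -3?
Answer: 595615614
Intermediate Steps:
n(D) = -10*D (n(D) = -2*D*(2 + 3) = -2*D*5 = -10*D)
N = 56 (N = 6 - 10*(-5) = 6 + 50 = 56)
u(J, C) = -3 + C**2 + 56*C (u(J, C) = 56*C + (C*C - 3) = 56*C + (C**2 - 3) = 56*C + (-3 + C**2) = -3 + C**2 + 56*C)
1359853*u(-3, 4 - 1*(-3)) = 1359853*(-3 + (4 - 1*(-3))**2 + 56*(4 - 1*(-3))) = 1359853*(-3 + (4 + 3)**2 + 56*(4 + 3)) = 1359853*(-3 + 7**2 + 56*7) = 1359853*(-3 + 49 + 392) = 1359853*438 = 595615614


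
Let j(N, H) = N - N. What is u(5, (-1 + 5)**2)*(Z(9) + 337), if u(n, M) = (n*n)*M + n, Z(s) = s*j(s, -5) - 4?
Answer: 134865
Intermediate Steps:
j(N, H) = 0
Z(s) = -4 (Z(s) = s*0 - 4 = 0 - 4 = -4)
u(n, M) = n + M*n**2 (u(n, M) = n**2*M + n = M*n**2 + n = n + M*n**2)
u(5, (-1 + 5)**2)*(Z(9) + 337) = (5*(1 + (-1 + 5)**2*5))*(-4 + 337) = (5*(1 + 4**2*5))*333 = (5*(1 + 16*5))*333 = (5*(1 + 80))*333 = (5*81)*333 = 405*333 = 134865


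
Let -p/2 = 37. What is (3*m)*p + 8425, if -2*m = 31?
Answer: 11866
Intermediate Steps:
m = -31/2 (m = -1/2*31 = -31/2 ≈ -15.500)
p = -74 (p = -2*37 = -74)
(3*m)*p + 8425 = (3*(-31/2))*(-74) + 8425 = -93/2*(-74) + 8425 = 3441 + 8425 = 11866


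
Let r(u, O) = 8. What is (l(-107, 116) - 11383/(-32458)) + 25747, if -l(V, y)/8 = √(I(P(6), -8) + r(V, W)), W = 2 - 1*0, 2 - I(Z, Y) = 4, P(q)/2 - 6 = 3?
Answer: 835707509/32458 - 8*√6 ≈ 25728.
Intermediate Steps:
P(q) = 18 (P(q) = 12 + 2*3 = 12 + 6 = 18)
I(Z, Y) = -2 (I(Z, Y) = 2 - 1*4 = 2 - 4 = -2)
W = 2 (W = 2 + 0 = 2)
l(V, y) = -8*√6 (l(V, y) = -8*√(-2 + 8) = -8*√6)
(l(-107, 116) - 11383/(-32458)) + 25747 = (-8*√6 - 11383/(-32458)) + 25747 = (-8*√6 - 11383*(-1/32458)) + 25747 = (-8*√6 + 11383/32458) + 25747 = (11383/32458 - 8*√6) + 25747 = 835707509/32458 - 8*√6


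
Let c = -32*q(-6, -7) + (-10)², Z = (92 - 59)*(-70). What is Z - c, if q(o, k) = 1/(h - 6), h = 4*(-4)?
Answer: -26526/11 ≈ -2411.5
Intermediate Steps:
h = -16
Z = -2310 (Z = 33*(-70) = -2310)
q(o, k) = -1/22 (q(o, k) = 1/(-16 - 6) = 1/(-22) = -1/22)
c = 1116/11 (c = -32*(-1/22) + (-10)² = 16/11 + 100 = 1116/11 ≈ 101.45)
Z - c = -2310 - 1*1116/11 = -2310 - 1116/11 = -26526/11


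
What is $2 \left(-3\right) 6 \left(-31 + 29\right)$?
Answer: $72$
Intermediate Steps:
$2 \left(-3\right) 6 \left(-31 + 29\right) = \left(-6\right) 6 \left(-2\right) = \left(-36\right) \left(-2\right) = 72$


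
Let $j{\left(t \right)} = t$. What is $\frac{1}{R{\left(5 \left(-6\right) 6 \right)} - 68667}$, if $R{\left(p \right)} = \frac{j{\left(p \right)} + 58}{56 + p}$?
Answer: $- \frac{62}{4257293} \approx -1.4563 \cdot 10^{-5}$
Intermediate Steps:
$R{\left(p \right)} = \frac{58 + p}{56 + p}$ ($R{\left(p \right)} = \frac{p + 58}{56 + p} = \frac{58 + p}{56 + p}$)
$\frac{1}{R{\left(5 \left(-6\right) 6 \right)} - 68667} = \frac{1}{\frac{58 + 5 \left(-6\right) 6}{56 + 5 \left(-6\right) 6} - 68667} = \frac{1}{\frac{58 - 180}{56 - 180} - 68667} = \frac{1}{\frac{1}{-124} \left(-122\right) - 68667} = \frac{1}{\left(- \frac{1}{124}\right) \left(-122\right) - 68667} = \frac{1}{\frac{61}{62} - 68667} = \frac{1}{- \frac{4257293}{62}} = - \frac{62}{4257293}$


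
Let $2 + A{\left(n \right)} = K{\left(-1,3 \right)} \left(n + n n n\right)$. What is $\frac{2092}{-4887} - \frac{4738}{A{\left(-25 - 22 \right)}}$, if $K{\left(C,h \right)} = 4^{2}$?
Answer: $- \frac{191865901}{451211823} \approx -0.42522$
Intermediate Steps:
$K{\left(C,h \right)} = 16$
$A{\left(n \right)} = -2 + 16 n + 16 n^{3}$ ($A{\left(n \right)} = -2 + 16 \left(n + n n n\right) = -2 + 16 \left(n + n^{2} n\right) = -2 + 16 \left(n + n^{3}\right) = -2 + \left(16 n + 16 n^{3}\right) = -2 + 16 n + 16 n^{3}$)
$\frac{2092}{-4887} - \frac{4738}{A{\left(-25 - 22 \right)}} = \frac{2092}{-4887} - \frac{4738}{-2 + 16 \left(-25 - 22\right) + 16 \left(-25 - 22\right)^{3}} = 2092 \left(- \frac{1}{4887}\right) - \frac{4738}{-2 + 16 \left(-25 - 22\right) + 16 \left(-25 - 22\right)^{3}} = - \frac{2092}{4887} - \frac{4738}{-2 + 16 \left(-47\right) + 16 \left(-47\right)^{3}} = - \frac{2092}{4887} - \frac{4738}{-2 - 752 + 16 \left(-103823\right)} = - \frac{2092}{4887} - \frac{4738}{-2 - 752 - 1661168} = - \frac{2092}{4887} - \frac{4738}{-1661922} = - \frac{2092}{4887} - - \frac{2369}{830961} = - \frac{2092}{4887} + \frac{2369}{830961} = - \frac{191865901}{451211823}$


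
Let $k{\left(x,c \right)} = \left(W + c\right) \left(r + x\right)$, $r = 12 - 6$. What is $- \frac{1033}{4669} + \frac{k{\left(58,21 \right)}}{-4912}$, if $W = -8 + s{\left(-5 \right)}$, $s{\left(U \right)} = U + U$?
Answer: $- \frac{373159}{1433383} \approx -0.26033$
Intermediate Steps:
$r = 6$
$s{\left(U \right)} = 2 U$
$W = -18$ ($W = -8 + 2 \left(-5\right) = -8 - 10 = -18$)
$k{\left(x,c \right)} = \left(-18 + c\right) \left(6 + x\right)$
$- \frac{1033}{4669} + \frac{k{\left(58,21 \right)}}{-4912} = - \frac{1033}{4669} + \frac{-108 - 1044 + 6 \cdot 21 + 21 \cdot 58}{-4912} = \left(-1033\right) \frac{1}{4669} + \left(-108 - 1044 + 126 + 1218\right) \left(- \frac{1}{4912}\right) = - \frac{1033}{4669} + 192 \left(- \frac{1}{4912}\right) = - \frac{1033}{4669} - \frac{12}{307} = - \frac{373159}{1433383}$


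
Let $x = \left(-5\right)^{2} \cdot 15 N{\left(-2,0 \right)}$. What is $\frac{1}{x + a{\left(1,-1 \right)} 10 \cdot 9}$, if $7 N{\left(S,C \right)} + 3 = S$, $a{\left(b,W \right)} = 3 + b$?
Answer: $\frac{7}{645} \approx 0.010853$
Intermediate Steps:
$N{\left(S,C \right)} = - \frac{3}{7} + \frac{S}{7}$
$x = - \frac{1875}{7}$ ($x = \left(-5\right)^{2} \cdot 15 \left(- \frac{3}{7} + \frac{1}{7} \left(-2\right)\right) = 25 \cdot 15 \left(- \frac{3}{7} - \frac{2}{7}\right) = 375 \left(- \frac{5}{7}\right) = - \frac{1875}{7} \approx -267.86$)
$\frac{1}{x + a{\left(1,-1 \right)} 10 \cdot 9} = \frac{1}{- \frac{1875}{7} + \left(3 + 1\right) 10 \cdot 9} = \frac{1}{- \frac{1875}{7} + 4 \cdot 10 \cdot 9} = \frac{1}{- \frac{1875}{7} + 40 \cdot 9} = \frac{1}{- \frac{1875}{7} + 360} = \frac{1}{\frac{645}{7}} = \frac{7}{645}$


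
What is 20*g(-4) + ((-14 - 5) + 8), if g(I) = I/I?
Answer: 9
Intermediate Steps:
g(I) = 1
20*g(-4) + ((-14 - 5) + 8) = 20*1 + ((-14 - 5) + 8) = 20 + (-19 + 8) = 20 - 11 = 9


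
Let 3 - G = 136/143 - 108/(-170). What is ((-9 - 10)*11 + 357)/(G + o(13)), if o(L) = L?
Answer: 899470/87599 ≈ 10.268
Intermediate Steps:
G = 17183/12155 (G = 3 - (136/143 - 108/(-170)) = 3 - (136*(1/143) - 108*(-1/170)) = 3 - (136/143 + 54/85) = 3 - 1*19282/12155 = 3 - 19282/12155 = 17183/12155 ≈ 1.4137)
((-9 - 10)*11 + 357)/(G + o(13)) = ((-9 - 10)*11 + 357)/(17183/12155 + 13) = (-19*11 + 357)/(175198/12155) = (-209 + 357)*(12155/175198) = 148*(12155/175198) = 899470/87599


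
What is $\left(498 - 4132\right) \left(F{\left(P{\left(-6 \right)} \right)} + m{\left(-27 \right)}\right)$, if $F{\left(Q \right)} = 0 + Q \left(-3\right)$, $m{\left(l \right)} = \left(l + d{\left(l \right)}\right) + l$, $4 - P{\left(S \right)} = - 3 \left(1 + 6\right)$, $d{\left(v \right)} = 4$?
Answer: $454250$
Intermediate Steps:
$P{\left(S \right)} = 25$ ($P{\left(S \right)} = 4 - - 3 \left(1 + 6\right) = 4 - \left(-3\right) 7 = 4 - -21 = 4 + 21 = 25$)
$m{\left(l \right)} = 4 + 2 l$ ($m{\left(l \right)} = \left(l + 4\right) + l = \left(4 + l\right) + l = 4 + 2 l$)
$F{\left(Q \right)} = - 3 Q$ ($F{\left(Q \right)} = 0 - 3 Q = - 3 Q$)
$\left(498 - 4132\right) \left(F{\left(P{\left(-6 \right)} \right)} + m{\left(-27 \right)}\right) = \left(498 - 4132\right) \left(\left(-3\right) 25 + \left(4 + 2 \left(-27\right)\right)\right) = - 3634 \left(-75 + \left(4 - 54\right)\right) = - 3634 \left(-75 - 50\right) = \left(-3634\right) \left(-125\right) = 454250$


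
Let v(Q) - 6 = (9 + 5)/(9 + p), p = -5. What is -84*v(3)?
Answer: -798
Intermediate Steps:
v(Q) = 19/2 (v(Q) = 6 + (9 + 5)/(9 - 5) = 6 + 14/4 = 6 + 14*(¼) = 6 + 7/2 = 19/2)
-84*v(3) = -84*19/2 = -798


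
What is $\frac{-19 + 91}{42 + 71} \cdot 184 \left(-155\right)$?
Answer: $- \frac{2053440}{113} \approx -18172.0$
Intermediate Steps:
$\frac{-19 + 91}{42 + 71} \cdot 184 \left(-155\right) = \frac{72}{113} \cdot 184 \left(-155\right) = \frac{13248}{113} \left(-155\right) = - \frac{2053440}{113}$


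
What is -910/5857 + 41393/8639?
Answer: 4425987/954691 ≈ 4.6360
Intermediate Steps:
-910/5857 + 41393/8639 = -910*1/5857 + 41393*(1/8639) = -910/5857 + 781/163 = 4425987/954691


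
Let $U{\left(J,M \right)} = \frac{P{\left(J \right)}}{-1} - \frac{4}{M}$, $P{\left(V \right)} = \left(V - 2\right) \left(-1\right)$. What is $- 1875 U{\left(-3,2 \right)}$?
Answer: $13125$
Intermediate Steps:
$P{\left(V \right)} = 2 - V$ ($P{\left(V \right)} = \left(-2 + V\right) \left(-1\right) = 2 - V$)
$U{\left(J,M \right)} = -2 + J - \frac{4}{M}$ ($U{\left(J,M \right)} = \frac{2 - J}{-1} - \frac{4}{M} = \left(2 - J\right) \left(-1\right) - \frac{4}{M} = \left(-2 + J\right) - \frac{4}{M} = -2 + J - \frac{4}{M}$)
$- 1875 U{\left(-3,2 \right)} = - 1875 \left(-2 - 3 - \frac{4}{2}\right) = - 1875 \left(-2 - 3 - 2\right) = \left(-1875\right) \left(-7\right) = 13125$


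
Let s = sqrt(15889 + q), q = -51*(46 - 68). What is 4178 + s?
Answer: 4178 + sqrt(17011) ≈ 4308.4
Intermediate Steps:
q = 1122 (q = -51*(-22) = 1122)
s = sqrt(17011) (s = sqrt(15889 + 1122) = sqrt(17011) ≈ 130.43)
4178 + s = 4178 + sqrt(17011)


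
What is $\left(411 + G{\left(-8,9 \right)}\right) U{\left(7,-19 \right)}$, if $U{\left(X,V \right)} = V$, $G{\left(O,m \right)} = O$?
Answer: $-7657$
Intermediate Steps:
$\left(411 + G{\left(-8,9 \right)}\right) U{\left(7,-19 \right)} = \left(411 - 8\right) \left(-19\right) = 403 \left(-19\right) = -7657$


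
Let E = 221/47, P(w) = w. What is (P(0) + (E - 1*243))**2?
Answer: 125440000/2209 ≈ 56786.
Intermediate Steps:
E = 221/47 (E = 221*(1/47) = 221/47 ≈ 4.7021)
(P(0) + (E - 1*243))**2 = (0 + (221/47 - 1*243))**2 = (0 + (221/47 - 243))**2 = (0 - 11200/47)**2 = (-11200/47)**2 = 125440000/2209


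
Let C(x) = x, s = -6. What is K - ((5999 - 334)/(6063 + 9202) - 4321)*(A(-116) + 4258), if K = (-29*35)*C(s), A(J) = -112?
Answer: 54707981250/3053 ≈ 1.7919e+7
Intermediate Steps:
K = 6090 (K = -29*35*(-6) = -1015*(-6) = 6090)
K - ((5999 - 334)/(6063 + 9202) - 4321)*(A(-116) + 4258) = 6090 - ((5999 - 334)/(6063 + 9202) - 4321)*(-112 + 4258) = 6090 - (5665/15265 - 4321)*4146 = 6090 - (5665*(1/15265) - 4321)*4146 = 6090 - (1133/3053 - 4321)*4146 = 6090 - (-13190880)*4146/3053 = 6090 - 1*(-54689388480/3053) = 6090 + 54689388480/3053 = 54707981250/3053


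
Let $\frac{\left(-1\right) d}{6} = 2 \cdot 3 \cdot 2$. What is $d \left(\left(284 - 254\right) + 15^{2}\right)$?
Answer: $-18360$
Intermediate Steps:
$d = -72$ ($d = - 6 \cdot 2 \cdot 3 \cdot 2 = - 6 \cdot 6 \cdot 2 = \left(-6\right) 12 = -72$)
$d \left(\left(284 - 254\right) + 15^{2}\right) = - 72 \left(\left(284 - 254\right) + 15^{2}\right) = - 72 \left(30 + 225\right) = \left(-72\right) 255 = -18360$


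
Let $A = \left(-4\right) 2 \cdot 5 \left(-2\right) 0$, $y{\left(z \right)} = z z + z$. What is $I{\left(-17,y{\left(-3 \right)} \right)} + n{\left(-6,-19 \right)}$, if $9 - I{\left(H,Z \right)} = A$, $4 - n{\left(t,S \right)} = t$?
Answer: $19$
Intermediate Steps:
$n{\left(t,S \right)} = 4 - t$
$y{\left(z \right)} = z + z^{2}$ ($y{\left(z \right)} = z^{2} + z = z + z^{2}$)
$A = 0$ ($A = \left(-8\right) 5 \left(-2\right) 0 = \left(-40\right) \left(-2\right) 0 = 80 \cdot 0 = 0$)
$I{\left(H,Z \right)} = 9$ ($I{\left(H,Z \right)} = 9 - 0 = 9 + 0 = 9$)
$I{\left(-17,y{\left(-3 \right)} \right)} + n{\left(-6,-19 \right)} = 9 + \left(4 - -6\right) = 9 + \left(4 + 6\right) = 9 + 10 = 19$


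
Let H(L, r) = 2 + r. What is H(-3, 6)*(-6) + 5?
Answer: -43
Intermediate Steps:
H(-3, 6)*(-6) + 5 = (2 + 6)*(-6) + 5 = 8*(-6) + 5 = -48 + 5 = -43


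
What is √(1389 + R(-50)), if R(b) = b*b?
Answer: √3889 ≈ 62.362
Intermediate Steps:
R(b) = b²
√(1389 + R(-50)) = √(1389 + (-50)²) = √(1389 + 2500) = √3889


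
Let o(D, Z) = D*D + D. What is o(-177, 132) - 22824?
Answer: 8328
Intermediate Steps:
o(D, Z) = D + D² (o(D, Z) = D² + D = D + D²)
o(-177, 132) - 22824 = -177*(1 - 177) - 22824 = -177*(-176) - 22824 = 31152 - 22824 = 8328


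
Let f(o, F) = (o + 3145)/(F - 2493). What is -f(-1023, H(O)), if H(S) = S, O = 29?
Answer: 1061/1232 ≈ 0.86120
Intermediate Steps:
f(o, F) = (3145 + o)/(-2493 + F)
-f(-1023, H(O)) = -(3145 - 1023)/(-2493 + 29) = -2122/(-2464) = -(-1)*2122/2464 = -1*(-1061/1232) = 1061/1232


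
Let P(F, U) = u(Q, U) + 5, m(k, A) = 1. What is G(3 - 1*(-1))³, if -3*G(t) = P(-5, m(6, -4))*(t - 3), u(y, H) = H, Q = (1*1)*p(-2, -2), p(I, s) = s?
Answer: -8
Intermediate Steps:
Q = -2 (Q = (1*1)*(-2) = 1*(-2) = -2)
P(F, U) = 5 + U (P(F, U) = U + 5 = 5 + U)
G(t) = 6 - 2*t (G(t) = -(5 + 1)*(t - 3)/3 = -2*(-3 + t) = -(-18 + 6*t)/3 = 6 - 2*t)
G(3 - 1*(-1))³ = (6 - 2*(3 - 1*(-1)))³ = (6 - 2*(3 + 1))³ = (6 - 2*4)³ = (6 - 8)³ = (-2)³ = -8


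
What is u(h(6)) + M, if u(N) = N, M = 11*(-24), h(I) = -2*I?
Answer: -276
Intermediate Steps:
M = -264
u(h(6)) + M = -2*6 - 264 = -12 - 264 = -276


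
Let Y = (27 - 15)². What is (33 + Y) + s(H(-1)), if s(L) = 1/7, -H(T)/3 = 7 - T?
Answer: 1240/7 ≈ 177.14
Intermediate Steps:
H(T) = -21 + 3*T (H(T) = -3*(7 - T) = -21 + 3*T)
s(L) = ⅐
Y = 144 (Y = 12² = 144)
(33 + Y) + s(H(-1)) = (33 + 144) + ⅐ = 177 + ⅐ = 1240/7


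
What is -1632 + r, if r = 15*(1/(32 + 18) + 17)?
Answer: -13767/10 ≈ -1376.7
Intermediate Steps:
r = 2553/10 (r = 15*(1/50 + 17) = 15*(851/50) = 2553/10 ≈ 255.30)
-1632 + r = -1632 + 2553/10 = -13767/10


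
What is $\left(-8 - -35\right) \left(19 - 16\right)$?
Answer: $81$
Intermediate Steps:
$\left(-8 - -35\right) \left(19 - 16\right) = \left(-8 + 35\right) \left(19 - 16\right) = 27 \cdot 3 = 81$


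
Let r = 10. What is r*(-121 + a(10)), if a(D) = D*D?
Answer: -210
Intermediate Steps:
a(D) = D²
r*(-121 + a(10)) = 10*(-121 + 10²) = 10*(-121 + 100) = 10*(-21) = -210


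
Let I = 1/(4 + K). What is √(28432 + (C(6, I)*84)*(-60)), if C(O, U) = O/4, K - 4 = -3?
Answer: 2*√5218 ≈ 144.47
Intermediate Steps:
K = 1 (K = 4 - 3 = 1)
I = ⅕ (I = 1/(4 + 1) = 1/5 = ⅕ ≈ 0.20000)
C(O, U) = O/4 (C(O, U) = O*(¼) = O/4)
√(28432 + (C(6, I)*84)*(-60)) = √(28432 + (((¼)*6)*84)*(-60)) = √(28432 + ((3/2)*84)*(-60)) = √(28432 + 126*(-60)) = √(28432 - 7560) = √20872 = 2*√5218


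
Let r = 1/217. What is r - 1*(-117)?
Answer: 25390/217 ≈ 117.00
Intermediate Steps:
r = 1/217 ≈ 0.0046083
r - 1*(-117) = 1/217 - 1*(-117) = 1/217 + 117 = 25390/217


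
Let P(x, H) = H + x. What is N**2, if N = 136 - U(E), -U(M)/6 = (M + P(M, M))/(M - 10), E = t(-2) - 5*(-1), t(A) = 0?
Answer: 13924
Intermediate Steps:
E = 5 (E = 0 - 5*(-1) = 0 + 5 = 5)
U(M) = -18*M/(-10 + M) (U(M) = -6*(M + (M + M))/(M - 10) = -6*(M + 2*M)/(-10 + M) = -6*3*M/(-10 + M) = -18*M/(-10 + M))
N = 118 (N = 136 - (-18)*5/(-10 + 5) = 136 - (-18)*5/(-5) = 136 - (-18)*5*(-1)/5 = 136 - 1*18 = 136 - 18 = 118)
N**2 = 118**2 = 13924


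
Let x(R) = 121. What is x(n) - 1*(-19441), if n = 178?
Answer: 19562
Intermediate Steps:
x(n) - 1*(-19441) = 121 - 1*(-19441) = 121 + 19441 = 19562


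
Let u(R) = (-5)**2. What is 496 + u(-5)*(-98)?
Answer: -1954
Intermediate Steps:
u(R) = 25
496 + u(-5)*(-98) = 496 + 25*(-98) = 496 - 2450 = -1954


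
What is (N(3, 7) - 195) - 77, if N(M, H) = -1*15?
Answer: -287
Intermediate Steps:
N(M, H) = -15
(N(3, 7) - 195) - 77 = (-15 - 195) - 77 = -210 - 77 = -287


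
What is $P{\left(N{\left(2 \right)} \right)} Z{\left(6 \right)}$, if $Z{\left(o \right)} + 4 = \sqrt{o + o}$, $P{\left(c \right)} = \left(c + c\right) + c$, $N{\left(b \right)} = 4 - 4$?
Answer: $0$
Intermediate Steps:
$N{\left(b \right)} = 0$ ($N{\left(b \right)} = 4 - 4 = 0$)
$P{\left(c \right)} = 3 c$ ($P{\left(c \right)} = 2 c + c = 3 c$)
$Z{\left(o \right)} = -4 + \sqrt{2} \sqrt{o}$ ($Z{\left(o \right)} = -4 + \sqrt{o + o} = -4 + \sqrt{2 o} = -4 + \sqrt{2} \sqrt{o}$)
$P{\left(N{\left(2 \right)} \right)} Z{\left(6 \right)} = 3 \cdot 0 \left(-4 + \sqrt{2} \sqrt{6}\right) = 0 \left(-4 + 2 \sqrt{3}\right) = 0$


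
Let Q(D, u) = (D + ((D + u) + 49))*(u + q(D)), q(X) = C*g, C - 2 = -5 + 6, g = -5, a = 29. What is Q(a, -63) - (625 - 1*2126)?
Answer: -1931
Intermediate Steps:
C = 3 (C = 2 + (-5 + 6) = 2 + 1 = 3)
q(X) = -15 (q(X) = 3*(-5) = -15)
Q(D, u) = (-15 + u)*(49 + u + 2*D) (Q(D, u) = (D + ((D + u) + 49))*(u - 15) = (D + (49 + D + u))*(-15 + u) = (49 + u + 2*D)*(-15 + u) = (-15 + u)*(49 + u + 2*D))
Q(a, -63) - (625 - 1*2126) = (-735 + (-63)² - 30*29 + 34*(-63) + 2*29*(-63)) - (625 - 1*2126) = (-735 + 3969 - 870 - 2142 - 3654) - (625 - 2126) = -3432 - 1*(-1501) = -3432 + 1501 = -1931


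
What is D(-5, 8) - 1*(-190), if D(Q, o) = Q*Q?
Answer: 215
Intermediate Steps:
D(Q, o) = Q²
D(-5, 8) - 1*(-190) = (-5)² - 1*(-190) = 25 + 190 = 215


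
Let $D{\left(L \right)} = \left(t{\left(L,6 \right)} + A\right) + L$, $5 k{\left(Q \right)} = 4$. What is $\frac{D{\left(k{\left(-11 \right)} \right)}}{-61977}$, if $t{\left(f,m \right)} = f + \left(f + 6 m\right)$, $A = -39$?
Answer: $\frac{1}{103295} \approx 9.681 \cdot 10^{-6}$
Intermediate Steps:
$k{\left(Q \right)} = \frac{4}{5}$ ($k{\left(Q \right)} = \frac{1}{5} \cdot 4 = \frac{4}{5}$)
$t{\left(f,m \right)} = 2 f + 6 m$
$D{\left(L \right)} = -3 + 3 L$ ($D{\left(L \right)} = \left(\left(2 L + 6 \cdot 6\right) - 39\right) + L = \left(\left(2 L + 36\right) - 39\right) + L = \left(\left(36 + 2 L\right) - 39\right) + L = \left(-3 + 2 L\right) + L = -3 + 3 L$)
$\frac{D{\left(k{\left(-11 \right)} \right)}}{-61977} = \frac{-3 + 3 \cdot \frac{4}{5}}{-61977} = \left(-3 + \frac{12}{5}\right) \left(- \frac{1}{61977}\right) = \left(- \frac{3}{5}\right) \left(- \frac{1}{61977}\right) = \frac{1}{103295}$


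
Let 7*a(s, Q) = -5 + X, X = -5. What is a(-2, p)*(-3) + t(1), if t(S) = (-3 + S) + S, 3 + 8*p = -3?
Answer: 23/7 ≈ 3.2857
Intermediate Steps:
p = -¾ (p = -3/8 + (⅛)*(-3) = -3/8 - 3/8 = -¾ ≈ -0.75000)
t(S) = -3 + 2*S
a(s, Q) = -10/7 (a(s, Q) = (-5 - 5)/7 = (⅐)*(-10) = -10/7)
a(-2, p)*(-3) + t(1) = -10/7*(-3) + (-3 + 2*1) = 30/7 + (-3 + 2) = 30/7 - 1 = 23/7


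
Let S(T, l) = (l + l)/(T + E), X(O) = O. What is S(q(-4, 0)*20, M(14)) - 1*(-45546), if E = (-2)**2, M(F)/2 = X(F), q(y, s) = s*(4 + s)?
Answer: 45560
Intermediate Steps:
M(F) = 2*F
E = 4
S(T, l) = 2*l/(4 + T) (S(T, l) = (l + l)/(T + 4) = (2*l)/(4 + T) = 2*l/(4 + T))
S(q(-4, 0)*20, M(14)) - 1*(-45546) = 2*(2*14)/(4 + (0*(4 + 0))*20) - 1*(-45546) = 2*28/(4 + (0*4)*20) + 45546 = 2*28/(4 + 0*20) + 45546 = 2*28/(4 + 0) + 45546 = 2*28/4 + 45546 = 2*28*(1/4) + 45546 = 14 + 45546 = 45560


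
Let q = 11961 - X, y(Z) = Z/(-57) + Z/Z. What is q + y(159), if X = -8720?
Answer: 392905/19 ≈ 20679.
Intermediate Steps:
y(Z) = 1 - Z/57 (y(Z) = Z*(-1/57) + 1 = -Z/57 + 1 = 1 - Z/57)
q = 20681 (q = 11961 - 1*(-8720) = 11961 + 8720 = 20681)
q + y(159) = 20681 + (1 - 1/57*159) = 20681 + (1 - 53/19) = 20681 - 34/19 = 392905/19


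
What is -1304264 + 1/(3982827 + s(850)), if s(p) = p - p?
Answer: -5194657874327/3982827 ≈ -1.3043e+6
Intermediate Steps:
s(p) = 0
-1304264 + 1/(3982827 + s(850)) = -1304264 + 1/(3982827 + 0) = -1304264 + 1/3982827 = -5194657874327/3982827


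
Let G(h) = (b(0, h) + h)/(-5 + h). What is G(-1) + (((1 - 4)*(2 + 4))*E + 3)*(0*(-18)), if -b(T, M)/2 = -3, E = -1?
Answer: -⅚ ≈ -0.83333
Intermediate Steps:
b(T, M) = 6 (b(T, M) = -2*(-3) = 6)
G(h) = (6 + h)/(-5 + h)
G(-1) + (((1 - 4)*(2 + 4))*E + 3)*(0*(-18)) = (6 - 1)/(-5 - 1) + (((1 - 4)*(2 + 4))*(-1) + 3)*(0*(-18)) = 5/(-6) + (-3*6*(-1) + 3)*0 = -⅙*5 + (-18*(-1) + 3)*0 = -⅚ + (18 + 3)*0 = -⅚ + 21*0 = -⅚ + 0 = -⅚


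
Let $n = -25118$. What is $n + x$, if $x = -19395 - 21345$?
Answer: $-65858$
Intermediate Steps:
$x = -40740$ ($x = -19395 - 21345 = -40740$)
$n + x = -25118 - 40740 = -65858$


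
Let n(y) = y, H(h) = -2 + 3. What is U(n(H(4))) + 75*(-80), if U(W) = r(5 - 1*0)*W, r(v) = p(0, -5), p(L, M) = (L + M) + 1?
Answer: -6004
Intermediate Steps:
H(h) = 1
p(L, M) = 1 + L + M
r(v) = -4 (r(v) = 1 + 0 - 5 = -4)
U(W) = -4*W
U(n(H(4))) + 75*(-80) = -4*1 + 75*(-80) = -4 - 6000 = -6004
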